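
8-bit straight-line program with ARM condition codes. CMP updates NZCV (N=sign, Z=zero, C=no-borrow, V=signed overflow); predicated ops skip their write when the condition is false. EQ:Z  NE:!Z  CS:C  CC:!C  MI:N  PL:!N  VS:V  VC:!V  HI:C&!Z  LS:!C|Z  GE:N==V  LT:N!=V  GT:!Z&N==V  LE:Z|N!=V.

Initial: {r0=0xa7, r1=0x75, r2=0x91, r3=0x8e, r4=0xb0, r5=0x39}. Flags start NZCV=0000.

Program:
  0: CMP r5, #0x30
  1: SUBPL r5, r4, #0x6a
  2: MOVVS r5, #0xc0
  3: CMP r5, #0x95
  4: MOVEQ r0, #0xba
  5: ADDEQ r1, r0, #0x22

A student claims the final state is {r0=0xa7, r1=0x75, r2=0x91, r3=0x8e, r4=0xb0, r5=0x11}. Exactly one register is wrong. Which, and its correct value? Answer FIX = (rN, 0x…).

FIX = (r5, 0x46)

[0] flags=0010 → (cmp)
[1] flags=0010 PL?T → r5=0x46
[2] flags=0010 VS?F → skip
[3] flags=1001 → (cmp)
[4] flags=1001 EQ?F → skip
[5] flags=1001 EQ?F → skip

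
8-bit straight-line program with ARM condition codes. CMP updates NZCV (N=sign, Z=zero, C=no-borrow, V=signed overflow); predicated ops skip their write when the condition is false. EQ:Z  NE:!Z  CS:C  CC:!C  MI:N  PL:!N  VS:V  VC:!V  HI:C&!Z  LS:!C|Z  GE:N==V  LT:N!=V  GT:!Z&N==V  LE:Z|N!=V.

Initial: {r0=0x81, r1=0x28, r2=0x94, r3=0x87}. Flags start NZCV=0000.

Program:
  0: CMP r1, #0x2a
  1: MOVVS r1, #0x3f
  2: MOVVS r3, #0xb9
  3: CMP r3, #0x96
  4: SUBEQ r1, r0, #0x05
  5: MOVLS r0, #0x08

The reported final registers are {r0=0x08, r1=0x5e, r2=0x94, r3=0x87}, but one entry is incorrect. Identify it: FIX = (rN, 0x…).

[0] flags=1000 → (cmp)
[1] flags=1000 VS?F → skip
[2] flags=1000 VS?F → skip
[3] flags=1000 → (cmp)
[4] flags=1000 EQ?F → skip
[5] flags=1000 LS?T → r0=0x08

FIX = (r1, 0x28)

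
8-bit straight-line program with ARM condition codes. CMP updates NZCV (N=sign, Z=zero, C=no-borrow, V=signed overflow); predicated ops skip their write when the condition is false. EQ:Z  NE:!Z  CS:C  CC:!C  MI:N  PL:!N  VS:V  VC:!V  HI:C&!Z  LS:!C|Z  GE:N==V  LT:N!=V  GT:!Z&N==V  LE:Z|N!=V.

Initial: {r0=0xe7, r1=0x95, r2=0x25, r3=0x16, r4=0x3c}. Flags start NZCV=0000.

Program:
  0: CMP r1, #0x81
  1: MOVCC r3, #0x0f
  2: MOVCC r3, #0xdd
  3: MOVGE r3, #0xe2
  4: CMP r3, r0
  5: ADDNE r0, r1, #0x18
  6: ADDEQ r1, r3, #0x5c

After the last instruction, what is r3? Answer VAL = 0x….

VAL = 0xe2

[0] flags=0010 → (cmp)
[1] flags=0010 CC?F → skip
[2] flags=0010 CC?F → skip
[3] flags=0010 GE?T → r3=0xe2
[4] flags=1000 → (cmp)
[5] flags=1000 NE?T → r0=0xad
[6] flags=1000 EQ?F → skip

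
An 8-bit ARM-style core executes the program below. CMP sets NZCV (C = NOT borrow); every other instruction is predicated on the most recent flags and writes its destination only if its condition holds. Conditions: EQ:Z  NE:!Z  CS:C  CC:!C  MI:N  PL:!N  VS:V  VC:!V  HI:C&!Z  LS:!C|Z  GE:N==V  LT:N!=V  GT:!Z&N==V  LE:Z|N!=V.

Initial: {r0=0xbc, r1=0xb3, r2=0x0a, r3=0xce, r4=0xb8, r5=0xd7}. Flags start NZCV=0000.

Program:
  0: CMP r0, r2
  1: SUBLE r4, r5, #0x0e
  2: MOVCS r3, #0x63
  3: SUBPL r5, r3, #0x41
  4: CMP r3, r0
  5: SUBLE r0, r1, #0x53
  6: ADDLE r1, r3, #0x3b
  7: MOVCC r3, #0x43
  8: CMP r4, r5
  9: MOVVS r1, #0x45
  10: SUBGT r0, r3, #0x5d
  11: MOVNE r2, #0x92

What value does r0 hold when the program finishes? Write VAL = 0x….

0: ✓ CMP  NZCV=1010
1: ✓ SUBLE  r4←0xc9
2: ✓ MOVCS  r3←0x63
3: · SUBPL
4: ✓ CMP  NZCV=1001
5: · SUBLE
6: · ADDLE
7: ✓ MOVCC  r3←0x43
8: ✓ CMP  NZCV=1000
9: · MOVVS
10: · SUBGT
11: ✓ MOVNE  r2←0x92

VAL = 0xbc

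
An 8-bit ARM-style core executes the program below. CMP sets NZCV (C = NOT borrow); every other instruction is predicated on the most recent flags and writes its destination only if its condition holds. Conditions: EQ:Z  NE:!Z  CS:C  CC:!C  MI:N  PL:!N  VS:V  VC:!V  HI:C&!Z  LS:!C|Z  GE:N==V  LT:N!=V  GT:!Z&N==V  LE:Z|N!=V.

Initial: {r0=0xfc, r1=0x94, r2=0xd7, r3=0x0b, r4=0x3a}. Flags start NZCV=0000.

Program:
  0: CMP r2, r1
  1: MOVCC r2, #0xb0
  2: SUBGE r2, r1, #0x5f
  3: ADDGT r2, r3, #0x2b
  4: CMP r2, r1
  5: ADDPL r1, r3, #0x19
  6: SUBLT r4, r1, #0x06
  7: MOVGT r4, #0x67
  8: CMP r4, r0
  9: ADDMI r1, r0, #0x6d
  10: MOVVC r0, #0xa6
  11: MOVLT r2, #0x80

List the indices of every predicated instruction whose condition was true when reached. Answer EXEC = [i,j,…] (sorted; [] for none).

EXEC = [2,3,7,10]

0: ✓ CMP  NZCV=0010
1: · MOVCC
2: ✓ SUBGE  r2←0x35
3: ✓ ADDGT  r2←0x36
4: ✓ CMP  NZCV=1001
5: · ADDPL
6: · SUBLT
7: ✓ MOVGT  r4←0x67
8: ✓ CMP  NZCV=0000
9: · ADDMI
10: ✓ MOVVC  r0←0xa6
11: · MOVLT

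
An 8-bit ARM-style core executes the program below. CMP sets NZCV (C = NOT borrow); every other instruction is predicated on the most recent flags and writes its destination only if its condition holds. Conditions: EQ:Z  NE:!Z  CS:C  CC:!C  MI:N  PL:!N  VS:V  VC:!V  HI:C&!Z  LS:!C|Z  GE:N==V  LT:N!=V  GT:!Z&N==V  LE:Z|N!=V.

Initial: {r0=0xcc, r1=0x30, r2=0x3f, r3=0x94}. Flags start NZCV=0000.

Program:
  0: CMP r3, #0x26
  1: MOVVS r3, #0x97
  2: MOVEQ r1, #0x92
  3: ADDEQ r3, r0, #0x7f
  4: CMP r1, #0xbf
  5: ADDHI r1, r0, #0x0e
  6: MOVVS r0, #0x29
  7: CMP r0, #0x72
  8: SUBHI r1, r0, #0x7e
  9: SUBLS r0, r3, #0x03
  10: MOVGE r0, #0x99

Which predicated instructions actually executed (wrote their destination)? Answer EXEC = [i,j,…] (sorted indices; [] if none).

0: ✓ CMP  NZCV=0011
1: ✓ MOVVS  r3←0x97
2: · MOVEQ
3: · ADDEQ
4: ✓ CMP  NZCV=0000
5: · ADDHI
6: · MOVVS
7: ✓ CMP  NZCV=0011
8: ✓ SUBHI  r1←0x4e
9: · SUBLS
10: · MOVGE

EXEC = [1,8]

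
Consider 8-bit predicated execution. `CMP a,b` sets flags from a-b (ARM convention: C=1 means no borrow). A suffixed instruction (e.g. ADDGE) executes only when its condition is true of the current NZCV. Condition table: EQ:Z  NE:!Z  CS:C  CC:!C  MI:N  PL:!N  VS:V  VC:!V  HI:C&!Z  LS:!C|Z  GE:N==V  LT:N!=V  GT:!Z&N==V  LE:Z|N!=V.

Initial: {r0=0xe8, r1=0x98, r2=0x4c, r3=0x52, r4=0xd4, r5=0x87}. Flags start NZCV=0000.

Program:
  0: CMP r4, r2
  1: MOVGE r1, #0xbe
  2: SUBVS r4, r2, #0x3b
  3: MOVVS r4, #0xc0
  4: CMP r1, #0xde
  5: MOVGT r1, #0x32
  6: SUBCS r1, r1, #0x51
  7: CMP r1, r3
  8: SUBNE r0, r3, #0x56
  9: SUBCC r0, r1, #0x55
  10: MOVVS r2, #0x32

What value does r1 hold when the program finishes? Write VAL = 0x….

VAL = 0x98

0: ✓ CMP  NZCV=1010
1: · MOVGE
2: · SUBVS
3: · MOVVS
4: ✓ CMP  NZCV=1000
5: · MOVGT
6: · SUBCS
7: ✓ CMP  NZCV=0011
8: ✓ SUBNE  r0←0xfc
9: · SUBCC
10: ✓ MOVVS  r2←0x32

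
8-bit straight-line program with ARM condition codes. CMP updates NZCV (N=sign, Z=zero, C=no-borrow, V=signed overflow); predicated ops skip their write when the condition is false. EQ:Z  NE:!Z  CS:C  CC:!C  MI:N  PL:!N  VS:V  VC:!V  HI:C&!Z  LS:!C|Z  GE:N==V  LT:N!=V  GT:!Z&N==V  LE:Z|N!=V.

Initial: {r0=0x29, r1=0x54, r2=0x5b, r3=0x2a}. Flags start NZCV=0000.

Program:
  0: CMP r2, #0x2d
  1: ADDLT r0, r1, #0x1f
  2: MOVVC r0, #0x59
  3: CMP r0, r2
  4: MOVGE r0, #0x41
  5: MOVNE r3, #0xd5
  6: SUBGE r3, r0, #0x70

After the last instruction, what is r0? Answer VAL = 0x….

0: ✓ CMP  NZCV=0010
1: · ADDLT
2: ✓ MOVVC  r0←0x59
3: ✓ CMP  NZCV=1000
4: · MOVGE
5: ✓ MOVNE  r3←0xd5
6: · SUBGE

VAL = 0x59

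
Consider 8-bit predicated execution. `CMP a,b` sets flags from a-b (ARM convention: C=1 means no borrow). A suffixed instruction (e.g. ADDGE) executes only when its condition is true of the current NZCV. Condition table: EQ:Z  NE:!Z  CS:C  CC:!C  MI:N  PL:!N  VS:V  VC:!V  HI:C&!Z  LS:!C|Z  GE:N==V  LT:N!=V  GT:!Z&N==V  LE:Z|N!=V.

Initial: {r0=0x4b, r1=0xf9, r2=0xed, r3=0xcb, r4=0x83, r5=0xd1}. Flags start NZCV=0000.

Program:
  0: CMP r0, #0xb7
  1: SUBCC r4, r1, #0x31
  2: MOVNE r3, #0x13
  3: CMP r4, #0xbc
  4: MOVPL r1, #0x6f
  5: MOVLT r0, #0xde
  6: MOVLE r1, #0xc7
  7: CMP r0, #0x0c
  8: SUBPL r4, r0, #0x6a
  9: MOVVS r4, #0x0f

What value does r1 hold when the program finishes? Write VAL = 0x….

VAL = 0x6f

0: ✓ CMP  NZCV=1001
1: ✓ SUBCC  r4←0xc8
2: ✓ MOVNE  r3←0x13
3: ✓ CMP  NZCV=0010
4: ✓ MOVPL  r1←0x6f
5: · MOVLT
6: · MOVLE
7: ✓ CMP  NZCV=0010
8: ✓ SUBPL  r4←0xe1
9: · MOVVS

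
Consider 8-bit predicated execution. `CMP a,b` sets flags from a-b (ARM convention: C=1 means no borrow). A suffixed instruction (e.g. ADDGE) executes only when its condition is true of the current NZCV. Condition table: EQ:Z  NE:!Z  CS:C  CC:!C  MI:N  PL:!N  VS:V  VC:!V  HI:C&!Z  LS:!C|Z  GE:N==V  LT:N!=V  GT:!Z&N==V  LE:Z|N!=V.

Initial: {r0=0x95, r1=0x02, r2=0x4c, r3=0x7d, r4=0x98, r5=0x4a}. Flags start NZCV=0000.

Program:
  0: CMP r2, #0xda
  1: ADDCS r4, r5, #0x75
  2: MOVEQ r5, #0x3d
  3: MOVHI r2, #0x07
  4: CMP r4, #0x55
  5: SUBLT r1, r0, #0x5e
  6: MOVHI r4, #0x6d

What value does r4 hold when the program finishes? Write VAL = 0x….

VAL = 0x6d

[0] flags=0000 → (cmp)
[1] flags=0000 CS?F → skip
[2] flags=0000 EQ?F → skip
[3] flags=0000 HI?F → skip
[4] flags=0011 → (cmp)
[5] flags=0011 LT?T → r1=0x37
[6] flags=0011 HI?T → r4=0x6d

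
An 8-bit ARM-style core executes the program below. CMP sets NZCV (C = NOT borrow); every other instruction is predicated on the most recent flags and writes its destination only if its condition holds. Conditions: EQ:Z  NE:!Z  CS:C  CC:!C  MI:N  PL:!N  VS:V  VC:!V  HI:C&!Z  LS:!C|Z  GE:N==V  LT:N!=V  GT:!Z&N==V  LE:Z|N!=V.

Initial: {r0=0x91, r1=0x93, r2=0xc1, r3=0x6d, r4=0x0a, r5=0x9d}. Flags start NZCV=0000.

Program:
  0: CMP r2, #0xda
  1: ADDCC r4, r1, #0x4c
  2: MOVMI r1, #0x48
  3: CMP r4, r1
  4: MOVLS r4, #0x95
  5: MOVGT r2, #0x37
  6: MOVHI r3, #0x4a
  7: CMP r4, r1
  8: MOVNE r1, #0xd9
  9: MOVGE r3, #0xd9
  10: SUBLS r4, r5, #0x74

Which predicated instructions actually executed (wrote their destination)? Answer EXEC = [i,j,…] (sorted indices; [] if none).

0: ✓ CMP  NZCV=1000
1: ✓ ADDCC  r4←0xdf
2: ✓ MOVMI  r1←0x48
3: ✓ CMP  NZCV=1010
4: · MOVLS
5: · MOVGT
6: ✓ MOVHI  r3←0x4a
7: ✓ CMP  NZCV=1010
8: ✓ MOVNE  r1←0xd9
9: · MOVGE
10: · SUBLS

EXEC = [1,2,6,8]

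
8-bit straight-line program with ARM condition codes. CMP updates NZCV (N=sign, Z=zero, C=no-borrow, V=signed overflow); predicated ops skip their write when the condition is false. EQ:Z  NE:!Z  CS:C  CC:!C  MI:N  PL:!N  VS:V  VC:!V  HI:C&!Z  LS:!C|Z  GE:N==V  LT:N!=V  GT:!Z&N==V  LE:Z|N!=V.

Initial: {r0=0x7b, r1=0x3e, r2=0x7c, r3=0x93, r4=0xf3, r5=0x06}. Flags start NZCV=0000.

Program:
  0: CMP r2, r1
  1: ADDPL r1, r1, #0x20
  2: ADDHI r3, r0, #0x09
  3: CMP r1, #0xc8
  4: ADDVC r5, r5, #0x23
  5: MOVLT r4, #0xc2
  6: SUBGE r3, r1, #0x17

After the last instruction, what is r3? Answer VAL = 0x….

[0] flags=0010 → (cmp)
[1] flags=0010 PL?T → r1=0x5e
[2] flags=0010 HI?T → r3=0x84
[3] flags=1001 → (cmp)
[4] flags=1001 VC?F → skip
[5] flags=1001 LT?F → skip
[6] flags=1001 GE?T → r3=0x47

VAL = 0x47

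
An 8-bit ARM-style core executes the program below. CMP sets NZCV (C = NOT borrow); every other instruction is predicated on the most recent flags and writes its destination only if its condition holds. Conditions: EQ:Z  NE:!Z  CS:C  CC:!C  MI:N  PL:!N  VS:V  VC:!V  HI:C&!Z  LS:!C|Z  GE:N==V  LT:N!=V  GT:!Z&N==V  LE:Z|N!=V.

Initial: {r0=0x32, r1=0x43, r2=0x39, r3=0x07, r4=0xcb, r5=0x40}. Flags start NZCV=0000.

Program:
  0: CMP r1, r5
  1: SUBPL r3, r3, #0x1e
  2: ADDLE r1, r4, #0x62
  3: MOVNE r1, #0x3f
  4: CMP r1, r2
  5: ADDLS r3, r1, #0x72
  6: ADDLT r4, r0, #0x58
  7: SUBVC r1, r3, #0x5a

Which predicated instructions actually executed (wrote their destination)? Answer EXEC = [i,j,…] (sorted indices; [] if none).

EXEC = [1,3,7]

[0] flags=0010 → (cmp)
[1] flags=0010 PL?T → r3=0xe9
[2] flags=0010 LE?F → skip
[3] flags=0010 NE?T → r1=0x3f
[4] flags=0010 → (cmp)
[5] flags=0010 LS?F → skip
[6] flags=0010 LT?F → skip
[7] flags=0010 VC?T → r1=0x8f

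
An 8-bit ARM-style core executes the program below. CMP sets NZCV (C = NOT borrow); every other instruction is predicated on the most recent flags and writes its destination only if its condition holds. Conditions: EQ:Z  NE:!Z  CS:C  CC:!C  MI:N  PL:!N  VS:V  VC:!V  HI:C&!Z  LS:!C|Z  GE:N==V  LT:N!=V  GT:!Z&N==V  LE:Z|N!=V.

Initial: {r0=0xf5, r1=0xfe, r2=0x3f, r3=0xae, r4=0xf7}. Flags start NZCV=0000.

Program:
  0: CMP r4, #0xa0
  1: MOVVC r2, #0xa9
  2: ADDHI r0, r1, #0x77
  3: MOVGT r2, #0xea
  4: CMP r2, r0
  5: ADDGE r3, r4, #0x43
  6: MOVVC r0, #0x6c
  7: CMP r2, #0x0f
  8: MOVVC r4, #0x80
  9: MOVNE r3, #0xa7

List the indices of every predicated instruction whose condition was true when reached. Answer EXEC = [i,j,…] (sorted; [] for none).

EXEC = [1,2,3,8,9]

[0] flags=0010 → (cmp)
[1] flags=0010 VC?T → r2=0xa9
[2] flags=0010 HI?T → r0=0x75
[3] flags=0010 GT?T → r2=0xea
[4] flags=0011 → (cmp)
[5] flags=0011 GE?F → skip
[6] flags=0011 VC?F → skip
[7] flags=1010 → (cmp)
[8] flags=1010 VC?T → r4=0x80
[9] flags=1010 NE?T → r3=0xa7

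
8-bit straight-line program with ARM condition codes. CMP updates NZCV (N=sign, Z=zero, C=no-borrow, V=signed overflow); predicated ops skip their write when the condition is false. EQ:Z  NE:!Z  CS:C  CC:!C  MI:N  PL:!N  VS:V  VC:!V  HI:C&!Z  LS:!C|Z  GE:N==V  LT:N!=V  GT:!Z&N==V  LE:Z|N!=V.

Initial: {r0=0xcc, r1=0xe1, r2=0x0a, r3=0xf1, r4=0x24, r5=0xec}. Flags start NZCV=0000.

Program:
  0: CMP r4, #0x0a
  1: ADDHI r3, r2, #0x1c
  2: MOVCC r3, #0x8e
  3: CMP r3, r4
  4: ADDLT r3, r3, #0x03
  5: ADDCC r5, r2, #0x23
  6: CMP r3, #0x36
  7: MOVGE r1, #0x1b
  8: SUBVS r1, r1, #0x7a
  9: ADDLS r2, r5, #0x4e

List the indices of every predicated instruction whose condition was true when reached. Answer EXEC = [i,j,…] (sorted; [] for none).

EXEC = [1,9]

[0] flags=0010 → (cmp)
[1] flags=0010 HI?T → r3=0x26
[2] flags=0010 CC?F → skip
[3] flags=0010 → (cmp)
[4] flags=0010 LT?F → skip
[5] flags=0010 CC?F → skip
[6] flags=1000 → (cmp)
[7] flags=1000 GE?F → skip
[8] flags=1000 VS?F → skip
[9] flags=1000 LS?T → r2=0x3a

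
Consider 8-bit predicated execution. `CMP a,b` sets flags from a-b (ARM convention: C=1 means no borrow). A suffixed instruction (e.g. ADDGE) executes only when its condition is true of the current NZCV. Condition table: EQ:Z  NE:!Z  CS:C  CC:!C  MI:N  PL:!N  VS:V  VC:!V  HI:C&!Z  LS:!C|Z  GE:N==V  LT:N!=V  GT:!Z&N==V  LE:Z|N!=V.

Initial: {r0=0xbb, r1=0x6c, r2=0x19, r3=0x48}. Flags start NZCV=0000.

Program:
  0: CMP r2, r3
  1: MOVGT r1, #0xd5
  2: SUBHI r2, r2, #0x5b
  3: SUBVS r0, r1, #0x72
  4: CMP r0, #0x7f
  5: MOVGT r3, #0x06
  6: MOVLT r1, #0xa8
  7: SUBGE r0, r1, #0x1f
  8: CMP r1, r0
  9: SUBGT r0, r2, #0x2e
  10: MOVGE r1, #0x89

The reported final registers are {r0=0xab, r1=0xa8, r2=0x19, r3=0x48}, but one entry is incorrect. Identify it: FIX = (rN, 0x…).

FIX = (r0, 0xbb)

0: ✓ CMP  NZCV=1000
1: · MOVGT
2: · SUBHI
3: · SUBVS
4: ✓ CMP  NZCV=0011
5: · MOVGT
6: ✓ MOVLT  r1←0xa8
7: · SUBGE
8: ✓ CMP  NZCV=1000
9: · SUBGT
10: · MOVGE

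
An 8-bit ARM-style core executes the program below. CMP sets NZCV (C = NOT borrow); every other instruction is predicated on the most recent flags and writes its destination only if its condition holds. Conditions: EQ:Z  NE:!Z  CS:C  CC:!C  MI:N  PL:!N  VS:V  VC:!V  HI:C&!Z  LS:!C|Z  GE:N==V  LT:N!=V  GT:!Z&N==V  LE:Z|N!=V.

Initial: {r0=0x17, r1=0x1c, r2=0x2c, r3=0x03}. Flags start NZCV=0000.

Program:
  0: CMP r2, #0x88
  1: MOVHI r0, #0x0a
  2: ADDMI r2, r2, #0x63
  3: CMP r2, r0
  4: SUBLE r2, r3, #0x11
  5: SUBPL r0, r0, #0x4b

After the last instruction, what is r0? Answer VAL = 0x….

[0] flags=1001 → (cmp)
[1] flags=1001 HI?F → skip
[2] flags=1001 MI?T → r2=0x8f
[3] flags=0011 → (cmp)
[4] flags=0011 LE?T → r2=0xf2
[5] flags=0011 PL?T → r0=0xcc

VAL = 0xcc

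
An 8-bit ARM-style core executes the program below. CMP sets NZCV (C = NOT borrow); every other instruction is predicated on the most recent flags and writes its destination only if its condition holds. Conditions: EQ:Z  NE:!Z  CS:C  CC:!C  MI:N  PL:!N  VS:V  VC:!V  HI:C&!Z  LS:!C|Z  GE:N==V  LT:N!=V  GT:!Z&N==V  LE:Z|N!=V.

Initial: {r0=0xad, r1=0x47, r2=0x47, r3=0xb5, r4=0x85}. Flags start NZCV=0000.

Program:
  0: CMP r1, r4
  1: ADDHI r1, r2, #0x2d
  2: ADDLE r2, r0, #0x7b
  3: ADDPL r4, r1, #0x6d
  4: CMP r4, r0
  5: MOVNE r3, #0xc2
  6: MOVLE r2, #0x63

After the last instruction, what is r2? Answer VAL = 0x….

VAL = 0x63

0: ✓ CMP  NZCV=1001
1: · ADDHI
2: · ADDLE
3: · ADDPL
4: ✓ CMP  NZCV=1000
5: ✓ MOVNE  r3←0xc2
6: ✓ MOVLE  r2←0x63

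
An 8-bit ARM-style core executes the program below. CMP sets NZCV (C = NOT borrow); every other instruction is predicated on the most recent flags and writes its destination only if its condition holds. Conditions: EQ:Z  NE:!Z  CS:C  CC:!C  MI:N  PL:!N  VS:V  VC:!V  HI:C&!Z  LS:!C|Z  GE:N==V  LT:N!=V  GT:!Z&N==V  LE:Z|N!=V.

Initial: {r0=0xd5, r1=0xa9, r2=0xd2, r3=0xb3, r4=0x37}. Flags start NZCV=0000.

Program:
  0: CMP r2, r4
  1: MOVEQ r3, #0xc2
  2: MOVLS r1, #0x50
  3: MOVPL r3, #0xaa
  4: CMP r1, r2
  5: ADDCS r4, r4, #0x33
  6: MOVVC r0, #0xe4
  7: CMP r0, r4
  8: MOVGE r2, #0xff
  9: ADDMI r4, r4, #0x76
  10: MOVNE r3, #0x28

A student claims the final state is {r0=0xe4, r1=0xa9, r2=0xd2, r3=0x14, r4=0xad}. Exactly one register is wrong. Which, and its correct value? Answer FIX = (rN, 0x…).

FIX = (r3, 0x28)

[0] flags=1010 → (cmp)
[1] flags=1010 EQ?F → skip
[2] flags=1010 LS?F → skip
[3] flags=1010 PL?F → skip
[4] flags=1000 → (cmp)
[5] flags=1000 CS?F → skip
[6] flags=1000 VC?T → r0=0xe4
[7] flags=1010 → (cmp)
[8] flags=1010 GE?F → skip
[9] flags=1010 MI?T → r4=0xad
[10] flags=1010 NE?T → r3=0x28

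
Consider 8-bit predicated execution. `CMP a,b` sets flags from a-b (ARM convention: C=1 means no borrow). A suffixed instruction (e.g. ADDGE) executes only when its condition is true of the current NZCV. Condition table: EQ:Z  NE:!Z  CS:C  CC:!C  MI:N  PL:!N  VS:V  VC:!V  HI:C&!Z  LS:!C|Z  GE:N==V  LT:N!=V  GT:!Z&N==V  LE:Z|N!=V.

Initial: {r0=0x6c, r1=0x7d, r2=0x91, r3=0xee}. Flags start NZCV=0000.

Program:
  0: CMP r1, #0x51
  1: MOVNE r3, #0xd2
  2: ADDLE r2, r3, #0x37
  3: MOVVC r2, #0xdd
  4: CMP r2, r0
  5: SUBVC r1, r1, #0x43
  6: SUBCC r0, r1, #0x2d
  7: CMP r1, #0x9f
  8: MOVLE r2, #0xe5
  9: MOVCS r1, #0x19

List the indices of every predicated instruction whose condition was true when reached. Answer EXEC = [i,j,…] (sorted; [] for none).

[0] flags=0010 → (cmp)
[1] flags=0010 NE?T → r3=0xd2
[2] flags=0010 LE?F → skip
[3] flags=0010 VC?T → r2=0xdd
[4] flags=0011 → (cmp)
[5] flags=0011 VC?F → skip
[6] flags=0011 CC?F → skip
[7] flags=1001 → (cmp)
[8] flags=1001 LE?F → skip
[9] flags=1001 CS?F → skip

EXEC = [1,3]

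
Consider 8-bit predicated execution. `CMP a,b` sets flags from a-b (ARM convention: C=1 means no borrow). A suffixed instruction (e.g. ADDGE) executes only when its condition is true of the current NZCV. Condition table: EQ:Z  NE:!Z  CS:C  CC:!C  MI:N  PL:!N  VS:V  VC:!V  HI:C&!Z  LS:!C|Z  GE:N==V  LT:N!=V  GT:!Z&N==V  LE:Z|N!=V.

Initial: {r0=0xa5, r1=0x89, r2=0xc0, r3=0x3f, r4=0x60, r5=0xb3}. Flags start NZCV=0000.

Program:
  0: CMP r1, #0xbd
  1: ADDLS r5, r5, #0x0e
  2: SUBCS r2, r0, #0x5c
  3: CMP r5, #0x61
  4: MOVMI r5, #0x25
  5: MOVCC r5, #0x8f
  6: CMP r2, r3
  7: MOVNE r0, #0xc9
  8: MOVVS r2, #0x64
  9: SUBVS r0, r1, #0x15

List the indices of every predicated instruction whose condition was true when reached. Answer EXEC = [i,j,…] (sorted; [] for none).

0: ✓ CMP  NZCV=1000
1: ✓ ADDLS  r5←0xc1
2: · SUBCS
3: ✓ CMP  NZCV=0011
4: · MOVMI
5: · MOVCC
6: ✓ CMP  NZCV=1010
7: ✓ MOVNE  r0←0xc9
8: · MOVVS
9: · SUBVS

EXEC = [1,7]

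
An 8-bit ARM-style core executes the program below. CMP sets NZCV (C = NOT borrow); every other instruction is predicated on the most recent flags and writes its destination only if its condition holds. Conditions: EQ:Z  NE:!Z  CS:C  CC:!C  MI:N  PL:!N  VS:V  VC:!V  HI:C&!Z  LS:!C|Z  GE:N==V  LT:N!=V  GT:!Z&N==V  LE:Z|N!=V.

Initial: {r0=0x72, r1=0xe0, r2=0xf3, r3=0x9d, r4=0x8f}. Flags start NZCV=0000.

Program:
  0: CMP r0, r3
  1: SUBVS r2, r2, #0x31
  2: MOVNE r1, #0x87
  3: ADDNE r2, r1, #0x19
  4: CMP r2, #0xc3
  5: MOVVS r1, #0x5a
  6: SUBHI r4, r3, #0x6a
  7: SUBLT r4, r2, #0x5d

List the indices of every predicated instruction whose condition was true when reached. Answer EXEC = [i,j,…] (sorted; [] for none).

EXEC = [1,2,3,7]

[0] flags=1001 → (cmp)
[1] flags=1001 VS?T → r2=0xc2
[2] flags=1001 NE?T → r1=0x87
[3] flags=1001 NE?T → r2=0xa0
[4] flags=1000 → (cmp)
[5] flags=1000 VS?F → skip
[6] flags=1000 HI?F → skip
[7] flags=1000 LT?T → r4=0x43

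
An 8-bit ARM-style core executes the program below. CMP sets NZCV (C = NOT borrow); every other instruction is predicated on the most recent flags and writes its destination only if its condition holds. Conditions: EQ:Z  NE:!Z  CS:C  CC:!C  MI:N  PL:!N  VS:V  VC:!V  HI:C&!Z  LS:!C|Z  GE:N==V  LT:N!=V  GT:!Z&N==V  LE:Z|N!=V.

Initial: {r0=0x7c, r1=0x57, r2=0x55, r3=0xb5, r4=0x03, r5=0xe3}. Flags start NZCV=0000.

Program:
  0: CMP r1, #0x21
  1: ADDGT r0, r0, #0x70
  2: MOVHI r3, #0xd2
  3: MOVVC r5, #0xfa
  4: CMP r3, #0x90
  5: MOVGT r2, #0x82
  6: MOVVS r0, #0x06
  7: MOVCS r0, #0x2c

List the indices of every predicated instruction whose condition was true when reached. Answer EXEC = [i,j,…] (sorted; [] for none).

0: ✓ CMP  NZCV=0010
1: ✓ ADDGT  r0←0xec
2: ✓ MOVHI  r3←0xd2
3: ✓ MOVVC  r5←0xfa
4: ✓ CMP  NZCV=0010
5: ✓ MOVGT  r2←0x82
6: · MOVVS
7: ✓ MOVCS  r0←0x2c

EXEC = [1,2,3,5,7]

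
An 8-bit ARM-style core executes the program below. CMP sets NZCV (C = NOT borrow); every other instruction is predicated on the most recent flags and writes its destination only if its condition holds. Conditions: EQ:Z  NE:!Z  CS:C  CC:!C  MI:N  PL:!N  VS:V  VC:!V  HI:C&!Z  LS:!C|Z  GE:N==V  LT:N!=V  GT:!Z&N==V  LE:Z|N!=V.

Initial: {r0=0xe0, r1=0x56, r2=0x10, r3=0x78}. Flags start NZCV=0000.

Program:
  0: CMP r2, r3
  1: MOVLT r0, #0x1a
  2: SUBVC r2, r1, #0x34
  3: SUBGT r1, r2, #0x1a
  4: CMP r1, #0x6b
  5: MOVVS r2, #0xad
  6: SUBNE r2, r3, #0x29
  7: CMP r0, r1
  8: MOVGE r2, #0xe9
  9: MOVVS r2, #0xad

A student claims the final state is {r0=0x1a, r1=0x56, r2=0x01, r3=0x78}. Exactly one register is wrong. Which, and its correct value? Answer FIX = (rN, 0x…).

[0] flags=1000 → (cmp)
[1] flags=1000 LT?T → r0=0x1a
[2] flags=1000 VC?T → r2=0x22
[3] flags=1000 GT?F → skip
[4] flags=1000 → (cmp)
[5] flags=1000 VS?F → skip
[6] flags=1000 NE?T → r2=0x4f
[7] flags=1000 → (cmp)
[8] flags=1000 GE?F → skip
[9] flags=1000 VS?F → skip

FIX = (r2, 0x4f)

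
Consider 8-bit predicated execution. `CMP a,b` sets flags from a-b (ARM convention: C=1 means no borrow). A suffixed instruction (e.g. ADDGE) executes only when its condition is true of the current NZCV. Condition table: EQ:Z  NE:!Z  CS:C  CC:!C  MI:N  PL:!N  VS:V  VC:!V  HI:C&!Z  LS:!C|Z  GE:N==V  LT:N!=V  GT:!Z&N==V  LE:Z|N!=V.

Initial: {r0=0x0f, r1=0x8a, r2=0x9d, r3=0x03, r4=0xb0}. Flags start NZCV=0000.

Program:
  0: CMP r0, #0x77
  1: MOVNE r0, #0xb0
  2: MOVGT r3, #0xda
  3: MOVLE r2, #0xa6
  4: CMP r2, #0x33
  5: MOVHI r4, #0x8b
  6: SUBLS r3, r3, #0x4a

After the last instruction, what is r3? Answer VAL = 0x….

VAL = 0x03

0: ✓ CMP  NZCV=1000
1: ✓ MOVNE  r0←0xb0
2: · MOVGT
3: ✓ MOVLE  r2←0xa6
4: ✓ CMP  NZCV=0011
5: ✓ MOVHI  r4←0x8b
6: · SUBLS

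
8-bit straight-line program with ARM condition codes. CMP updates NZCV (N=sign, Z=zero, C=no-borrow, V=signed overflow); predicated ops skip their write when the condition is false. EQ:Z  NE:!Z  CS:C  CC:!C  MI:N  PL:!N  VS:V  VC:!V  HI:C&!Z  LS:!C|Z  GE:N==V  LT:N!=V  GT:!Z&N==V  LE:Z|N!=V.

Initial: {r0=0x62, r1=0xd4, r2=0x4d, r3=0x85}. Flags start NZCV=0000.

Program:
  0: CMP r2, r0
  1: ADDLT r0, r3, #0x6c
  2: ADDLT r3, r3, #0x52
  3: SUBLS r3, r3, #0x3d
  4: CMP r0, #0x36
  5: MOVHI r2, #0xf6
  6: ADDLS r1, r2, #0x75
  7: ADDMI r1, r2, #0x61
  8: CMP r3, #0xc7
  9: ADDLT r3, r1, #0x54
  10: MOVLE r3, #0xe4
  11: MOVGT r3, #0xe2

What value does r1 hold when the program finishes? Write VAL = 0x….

VAL = 0x57

0: ✓ CMP  NZCV=1000
1: ✓ ADDLT  r0←0xf1
2: ✓ ADDLT  r3←0xd7
3: ✓ SUBLS  r3←0x9a
4: ✓ CMP  NZCV=1010
5: ✓ MOVHI  r2←0xf6
6: · ADDLS
7: ✓ ADDMI  r1←0x57
8: ✓ CMP  NZCV=1000
9: ✓ ADDLT  r3←0xab
10: ✓ MOVLE  r3←0xe4
11: · MOVGT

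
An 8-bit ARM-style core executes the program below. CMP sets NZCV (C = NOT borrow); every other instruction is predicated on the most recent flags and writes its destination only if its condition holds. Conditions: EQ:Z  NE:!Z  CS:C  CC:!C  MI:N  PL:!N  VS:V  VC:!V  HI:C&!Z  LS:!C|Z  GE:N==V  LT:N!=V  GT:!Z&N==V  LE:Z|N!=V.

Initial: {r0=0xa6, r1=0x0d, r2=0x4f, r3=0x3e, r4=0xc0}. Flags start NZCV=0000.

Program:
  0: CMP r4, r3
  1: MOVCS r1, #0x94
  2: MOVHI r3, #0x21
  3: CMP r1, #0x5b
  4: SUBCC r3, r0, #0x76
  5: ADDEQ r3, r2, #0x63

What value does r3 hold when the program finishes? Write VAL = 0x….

[0] flags=1010 → (cmp)
[1] flags=1010 CS?T → r1=0x94
[2] flags=1010 HI?T → r3=0x21
[3] flags=0011 → (cmp)
[4] flags=0011 CC?F → skip
[5] flags=0011 EQ?F → skip

VAL = 0x21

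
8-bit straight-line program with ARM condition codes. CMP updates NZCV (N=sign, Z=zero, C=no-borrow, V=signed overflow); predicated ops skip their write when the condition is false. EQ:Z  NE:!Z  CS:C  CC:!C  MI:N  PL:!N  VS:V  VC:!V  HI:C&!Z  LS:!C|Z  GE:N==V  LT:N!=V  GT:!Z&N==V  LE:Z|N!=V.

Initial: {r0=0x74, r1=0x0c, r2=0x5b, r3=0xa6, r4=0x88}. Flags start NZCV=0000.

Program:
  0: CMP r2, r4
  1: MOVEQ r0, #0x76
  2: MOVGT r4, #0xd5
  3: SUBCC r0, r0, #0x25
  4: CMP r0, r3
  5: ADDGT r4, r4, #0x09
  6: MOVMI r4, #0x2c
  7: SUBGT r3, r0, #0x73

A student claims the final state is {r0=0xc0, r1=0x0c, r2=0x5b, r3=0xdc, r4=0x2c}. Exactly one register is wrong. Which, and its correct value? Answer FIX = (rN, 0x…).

[0] flags=1001 → (cmp)
[1] flags=1001 EQ?F → skip
[2] flags=1001 GT?T → r4=0xd5
[3] flags=1001 CC?T → r0=0x4f
[4] flags=1001 → (cmp)
[5] flags=1001 GT?T → r4=0xde
[6] flags=1001 MI?T → r4=0x2c
[7] flags=1001 GT?T → r3=0xdc

FIX = (r0, 0x4f)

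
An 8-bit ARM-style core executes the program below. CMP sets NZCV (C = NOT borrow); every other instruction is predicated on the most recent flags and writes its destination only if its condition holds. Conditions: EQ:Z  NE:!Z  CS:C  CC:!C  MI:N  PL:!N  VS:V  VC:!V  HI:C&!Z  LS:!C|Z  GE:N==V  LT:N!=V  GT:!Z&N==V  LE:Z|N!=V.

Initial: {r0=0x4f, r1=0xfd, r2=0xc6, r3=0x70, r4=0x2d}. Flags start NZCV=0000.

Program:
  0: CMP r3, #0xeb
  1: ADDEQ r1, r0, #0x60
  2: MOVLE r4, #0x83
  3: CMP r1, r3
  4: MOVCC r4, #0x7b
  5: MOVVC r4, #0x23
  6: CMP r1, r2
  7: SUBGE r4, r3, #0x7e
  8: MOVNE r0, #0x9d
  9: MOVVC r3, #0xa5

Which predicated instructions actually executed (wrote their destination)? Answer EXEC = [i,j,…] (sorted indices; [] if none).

0: ✓ CMP  NZCV=1001
1: · ADDEQ
2: · MOVLE
3: ✓ CMP  NZCV=1010
4: · MOVCC
5: ✓ MOVVC  r4←0x23
6: ✓ CMP  NZCV=0010
7: ✓ SUBGE  r4←0xf2
8: ✓ MOVNE  r0←0x9d
9: ✓ MOVVC  r3←0xa5

EXEC = [5,7,8,9]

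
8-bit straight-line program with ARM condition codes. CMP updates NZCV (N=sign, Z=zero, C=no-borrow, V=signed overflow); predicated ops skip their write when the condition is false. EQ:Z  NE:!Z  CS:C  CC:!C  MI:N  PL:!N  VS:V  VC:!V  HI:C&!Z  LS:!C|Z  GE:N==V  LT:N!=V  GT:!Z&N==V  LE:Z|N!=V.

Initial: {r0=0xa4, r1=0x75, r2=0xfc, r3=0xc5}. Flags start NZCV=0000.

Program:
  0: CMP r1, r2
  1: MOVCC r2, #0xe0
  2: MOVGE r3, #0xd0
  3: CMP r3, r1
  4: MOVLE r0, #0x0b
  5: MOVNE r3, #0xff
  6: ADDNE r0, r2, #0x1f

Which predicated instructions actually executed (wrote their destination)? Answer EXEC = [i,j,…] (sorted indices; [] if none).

0: ✓ CMP  NZCV=0000
1: ✓ MOVCC  r2←0xe0
2: ✓ MOVGE  r3←0xd0
3: ✓ CMP  NZCV=0011
4: ✓ MOVLE  r0←0x0b
5: ✓ MOVNE  r3←0xff
6: ✓ ADDNE  r0←0xff

EXEC = [1,2,4,5,6]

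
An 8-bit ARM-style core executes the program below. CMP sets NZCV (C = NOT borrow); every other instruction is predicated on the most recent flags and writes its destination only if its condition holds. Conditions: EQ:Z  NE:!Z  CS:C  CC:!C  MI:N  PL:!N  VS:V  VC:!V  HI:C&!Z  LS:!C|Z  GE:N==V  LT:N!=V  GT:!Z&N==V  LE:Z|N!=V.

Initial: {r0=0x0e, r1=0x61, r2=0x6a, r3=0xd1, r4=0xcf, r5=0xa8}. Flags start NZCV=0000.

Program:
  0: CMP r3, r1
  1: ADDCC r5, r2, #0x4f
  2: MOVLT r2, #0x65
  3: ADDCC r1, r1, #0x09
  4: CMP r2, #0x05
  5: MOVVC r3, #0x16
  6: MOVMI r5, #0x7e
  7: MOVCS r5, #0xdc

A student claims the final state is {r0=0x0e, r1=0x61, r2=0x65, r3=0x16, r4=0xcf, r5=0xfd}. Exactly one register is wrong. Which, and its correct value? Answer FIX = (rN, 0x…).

0: ✓ CMP  NZCV=0011
1: · ADDCC
2: ✓ MOVLT  r2←0x65
3: · ADDCC
4: ✓ CMP  NZCV=0010
5: ✓ MOVVC  r3←0x16
6: · MOVMI
7: ✓ MOVCS  r5←0xdc

FIX = (r5, 0xdc)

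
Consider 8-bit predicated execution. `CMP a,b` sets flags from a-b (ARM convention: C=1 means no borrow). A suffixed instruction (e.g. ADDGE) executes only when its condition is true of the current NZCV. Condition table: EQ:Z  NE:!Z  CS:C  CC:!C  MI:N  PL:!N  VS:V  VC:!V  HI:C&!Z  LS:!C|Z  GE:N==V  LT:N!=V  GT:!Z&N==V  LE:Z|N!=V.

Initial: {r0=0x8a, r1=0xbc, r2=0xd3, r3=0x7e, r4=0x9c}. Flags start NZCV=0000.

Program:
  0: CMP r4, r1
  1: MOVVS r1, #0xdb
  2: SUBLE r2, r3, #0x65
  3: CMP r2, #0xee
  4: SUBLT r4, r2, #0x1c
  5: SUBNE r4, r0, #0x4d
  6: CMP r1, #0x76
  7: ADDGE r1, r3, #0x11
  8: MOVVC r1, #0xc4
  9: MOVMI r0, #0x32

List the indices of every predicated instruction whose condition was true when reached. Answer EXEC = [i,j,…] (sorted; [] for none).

0: ✓ CMP  NZCV=1000
1: · MOVVS
2: ✓ SUBLE  r2←0x19
3: ✓ CMP  NZCV=0000
4: · SUBLT
5: ✓ SUBNE  r4←0x3d
6: ✓ CMP  NZCV=0011
7: · ADDGE
8: · MOVVC
9: · MOVMI

EXEC = [2,5]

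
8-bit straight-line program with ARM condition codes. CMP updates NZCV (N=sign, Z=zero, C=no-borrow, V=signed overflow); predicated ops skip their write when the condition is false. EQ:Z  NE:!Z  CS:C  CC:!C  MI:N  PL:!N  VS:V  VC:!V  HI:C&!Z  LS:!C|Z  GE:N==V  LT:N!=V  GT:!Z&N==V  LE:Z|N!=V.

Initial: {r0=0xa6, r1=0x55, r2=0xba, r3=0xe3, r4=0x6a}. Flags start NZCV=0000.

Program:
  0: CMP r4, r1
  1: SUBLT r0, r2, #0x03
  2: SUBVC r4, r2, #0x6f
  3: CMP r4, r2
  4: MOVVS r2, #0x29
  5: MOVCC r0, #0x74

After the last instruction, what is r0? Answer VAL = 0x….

VAL = 0x74

0: ✓ CMP  NZCV=0010
1: · SUBLT
2: ✓ SUBVC  r4←0x4b
3: ✓ CMP  NZCV=1001
4: ✓ MOVVS  r2←0x29
5: ✓ MOVCC  r0←0x74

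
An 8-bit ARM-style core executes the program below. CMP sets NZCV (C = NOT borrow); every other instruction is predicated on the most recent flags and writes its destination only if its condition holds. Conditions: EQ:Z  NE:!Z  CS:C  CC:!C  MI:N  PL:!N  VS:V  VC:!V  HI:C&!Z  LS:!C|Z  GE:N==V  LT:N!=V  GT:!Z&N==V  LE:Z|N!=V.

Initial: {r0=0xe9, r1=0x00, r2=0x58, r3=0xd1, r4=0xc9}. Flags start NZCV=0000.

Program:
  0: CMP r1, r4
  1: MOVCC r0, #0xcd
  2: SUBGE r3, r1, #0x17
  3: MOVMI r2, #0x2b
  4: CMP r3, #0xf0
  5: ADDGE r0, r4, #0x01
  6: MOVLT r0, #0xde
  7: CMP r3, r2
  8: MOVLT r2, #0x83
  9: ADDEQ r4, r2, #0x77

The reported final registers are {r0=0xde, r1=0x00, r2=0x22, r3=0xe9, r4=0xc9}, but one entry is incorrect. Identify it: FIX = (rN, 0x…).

FIX = (r2, 0x83)

[0] flags=0000 → (cmp)
[1] flags=0000 CC?T → r0=0xcd
[2] flags=0000 GE?T → r3=0xe9
[3] flags=0000 MI?F → skip
[4] flags=1000 → (cmp)
[5] flags=1000 GE?F → skip
[6] flags=1000 LT?T → r0=0xde
[7] flags=1010 → (cmp)
[8] flags=1010 LT?T → r2=0x83
[9] flags=1010 EQ?F → skip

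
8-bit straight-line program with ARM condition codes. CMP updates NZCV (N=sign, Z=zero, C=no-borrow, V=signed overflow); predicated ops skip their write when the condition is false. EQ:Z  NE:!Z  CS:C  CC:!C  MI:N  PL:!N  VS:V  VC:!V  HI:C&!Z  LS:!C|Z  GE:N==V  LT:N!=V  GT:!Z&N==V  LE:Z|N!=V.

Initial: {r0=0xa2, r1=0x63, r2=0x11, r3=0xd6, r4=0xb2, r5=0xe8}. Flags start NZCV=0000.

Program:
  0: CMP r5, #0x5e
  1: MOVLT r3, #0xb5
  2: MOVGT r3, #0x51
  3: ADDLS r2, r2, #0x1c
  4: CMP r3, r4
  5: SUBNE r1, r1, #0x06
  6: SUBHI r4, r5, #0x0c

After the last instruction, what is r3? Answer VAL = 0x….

VAL = 0xb5

[0] flags=1010 → (cmp)
[1] flags=1010 LT?T → r3=0xb5
[2] flags=1010 GT?F → skip
[3] flags=1010 LS?F → skip
[4] flags=0010 → (cmp)
[5] flags=0010 NE?T → r1=0x5d
[6] flags=0010 HI?T → r4=0xdc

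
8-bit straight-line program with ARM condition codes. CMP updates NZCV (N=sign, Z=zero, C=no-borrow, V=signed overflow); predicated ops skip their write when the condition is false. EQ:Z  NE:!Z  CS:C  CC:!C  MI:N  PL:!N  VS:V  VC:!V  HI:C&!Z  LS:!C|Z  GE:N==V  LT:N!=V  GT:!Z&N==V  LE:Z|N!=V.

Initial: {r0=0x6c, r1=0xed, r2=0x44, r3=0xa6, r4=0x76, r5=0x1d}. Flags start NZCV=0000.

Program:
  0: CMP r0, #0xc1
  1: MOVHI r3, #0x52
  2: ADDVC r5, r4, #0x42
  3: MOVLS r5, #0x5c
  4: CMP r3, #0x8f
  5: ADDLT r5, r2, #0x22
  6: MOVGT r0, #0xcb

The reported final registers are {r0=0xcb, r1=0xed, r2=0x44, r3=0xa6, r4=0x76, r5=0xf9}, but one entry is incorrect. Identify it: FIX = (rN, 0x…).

FIX = (r5, 0x5c)

[0] flags=1001 → (cmp)
[1] flags=1001 HI?F → skip
[2] flags=1001 VC?F → skip
[3] flags=1001 LS?T → r5=0x5c
[4] flags=0010 → (cmp)
[5] flags=0010 LT?F → skip
[6] flags=0010 GT?T → r0=0xcb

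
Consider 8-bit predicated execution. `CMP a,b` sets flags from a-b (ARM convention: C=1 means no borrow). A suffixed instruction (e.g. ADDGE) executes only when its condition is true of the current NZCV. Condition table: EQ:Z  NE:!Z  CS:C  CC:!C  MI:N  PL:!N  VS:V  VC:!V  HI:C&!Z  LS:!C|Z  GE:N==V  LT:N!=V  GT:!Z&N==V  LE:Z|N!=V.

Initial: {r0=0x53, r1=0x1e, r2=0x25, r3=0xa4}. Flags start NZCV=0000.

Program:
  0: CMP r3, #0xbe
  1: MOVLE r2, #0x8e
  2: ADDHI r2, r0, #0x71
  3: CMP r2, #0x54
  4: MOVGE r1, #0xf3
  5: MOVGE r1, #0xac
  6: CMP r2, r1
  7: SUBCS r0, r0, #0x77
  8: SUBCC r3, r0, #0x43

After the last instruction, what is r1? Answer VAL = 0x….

0: ✓ CMP  NZCV=1000
1: ✓ MOVLE  r2←0x8e
2: · ADDHI
3: ✓ CMP  NZCV=0011
4: · MOVGE
5: · MOVGE
6: ✓ CMP  NZCV=0011
7: ✓ SUBCS  r0←0xdc
8: · SUBCC

VAL = 0x1e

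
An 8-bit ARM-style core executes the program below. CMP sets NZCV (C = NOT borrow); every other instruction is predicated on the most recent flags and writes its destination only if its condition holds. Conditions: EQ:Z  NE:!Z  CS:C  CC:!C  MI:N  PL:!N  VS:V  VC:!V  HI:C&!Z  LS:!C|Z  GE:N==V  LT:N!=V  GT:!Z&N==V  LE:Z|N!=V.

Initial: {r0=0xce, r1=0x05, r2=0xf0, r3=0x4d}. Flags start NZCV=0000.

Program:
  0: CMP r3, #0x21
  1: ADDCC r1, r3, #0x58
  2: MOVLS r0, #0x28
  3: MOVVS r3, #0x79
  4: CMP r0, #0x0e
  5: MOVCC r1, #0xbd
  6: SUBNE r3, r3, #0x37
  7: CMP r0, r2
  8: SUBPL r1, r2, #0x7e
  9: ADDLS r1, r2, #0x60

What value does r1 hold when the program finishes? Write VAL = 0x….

0: ✓ CMP  NZCV=0010
1: · ADDCC
2: · MOVLS
3: · MOVVS
4: ✓ CMP  NZCV=1010
5: · MOVCC
6: ✓ SUBNE  r3←0x16
7: ✓ CMP  NZCV=1000
8: · SUBPL
9: ✓ ADDLS  r1←0x50

VAL = 0x50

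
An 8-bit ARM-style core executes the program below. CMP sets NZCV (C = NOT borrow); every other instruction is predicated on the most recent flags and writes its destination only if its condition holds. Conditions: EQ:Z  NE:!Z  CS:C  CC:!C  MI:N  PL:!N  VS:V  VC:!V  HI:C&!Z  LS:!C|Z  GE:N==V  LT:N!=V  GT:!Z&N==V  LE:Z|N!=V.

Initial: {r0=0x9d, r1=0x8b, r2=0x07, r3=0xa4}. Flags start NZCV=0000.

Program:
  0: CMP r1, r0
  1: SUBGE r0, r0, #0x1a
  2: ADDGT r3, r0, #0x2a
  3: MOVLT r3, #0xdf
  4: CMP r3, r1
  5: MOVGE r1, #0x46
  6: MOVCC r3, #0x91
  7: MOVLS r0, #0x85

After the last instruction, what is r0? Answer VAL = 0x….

[0] flags=1000 → (cmp)
[1] flags=1000 GE?F → skip
[2] flags=1000 GT?F → skip
[3] flags=1000 LT?T → r3=0xdf
[4] flags=0010 → (cmp)
[5] flags=0010 GE?T → r1=0x46
[6] flags=0010 CC?F → skip
[7] flags=0010 LS?F → skip

VAL = 0x9d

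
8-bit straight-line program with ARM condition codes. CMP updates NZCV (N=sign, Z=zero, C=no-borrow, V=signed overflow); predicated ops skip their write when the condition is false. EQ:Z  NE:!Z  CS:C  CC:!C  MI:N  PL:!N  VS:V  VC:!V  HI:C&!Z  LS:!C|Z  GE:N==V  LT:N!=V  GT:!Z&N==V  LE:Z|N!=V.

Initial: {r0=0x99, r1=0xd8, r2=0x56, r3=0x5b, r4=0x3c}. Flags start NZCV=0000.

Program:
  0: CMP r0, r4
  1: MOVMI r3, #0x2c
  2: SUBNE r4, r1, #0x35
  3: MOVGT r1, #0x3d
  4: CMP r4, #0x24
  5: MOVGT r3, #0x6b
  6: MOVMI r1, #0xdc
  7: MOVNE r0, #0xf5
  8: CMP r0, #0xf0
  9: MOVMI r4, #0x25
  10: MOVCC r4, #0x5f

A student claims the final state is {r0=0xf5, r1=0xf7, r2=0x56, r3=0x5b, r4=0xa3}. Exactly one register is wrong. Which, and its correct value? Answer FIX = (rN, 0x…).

FIX = (r1, 0xd8)

0: ✓ CMP  NZCV=0011
1: · MOVMI
2: ✓ SUBNE  r4←0xa3
3: · MOVGT
4: ✓ CMP  NZCV=0011
5: · MOVGT
6: · MOVMI
7: ✓ MOVNE  r0←0xf5
8: ✓ CMP  NZCV=0010
9: · MOVMI
10: · MOVCC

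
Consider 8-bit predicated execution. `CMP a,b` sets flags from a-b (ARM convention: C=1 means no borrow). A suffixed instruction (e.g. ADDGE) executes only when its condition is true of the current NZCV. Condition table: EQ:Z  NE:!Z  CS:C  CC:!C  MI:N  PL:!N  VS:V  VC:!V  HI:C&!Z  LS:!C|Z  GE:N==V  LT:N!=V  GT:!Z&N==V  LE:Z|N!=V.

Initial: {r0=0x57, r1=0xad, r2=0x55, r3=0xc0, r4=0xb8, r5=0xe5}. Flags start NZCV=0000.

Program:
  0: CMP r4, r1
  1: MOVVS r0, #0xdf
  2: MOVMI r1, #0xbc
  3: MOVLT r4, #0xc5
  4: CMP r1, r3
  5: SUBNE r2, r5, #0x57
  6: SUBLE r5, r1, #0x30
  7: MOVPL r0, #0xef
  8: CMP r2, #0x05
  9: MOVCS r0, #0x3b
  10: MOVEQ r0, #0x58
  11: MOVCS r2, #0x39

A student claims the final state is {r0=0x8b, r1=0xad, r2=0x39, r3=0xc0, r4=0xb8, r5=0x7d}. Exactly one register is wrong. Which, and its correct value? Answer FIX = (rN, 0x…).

FIX = (r0, 0x3b)

0: ✓ CMP  NZCV=0010
1: · MOVVS
2: · MOVMI
3: · MOVLT
4: ✓ CMP  NZCV=1000
5: ✓ SUBNE  r2←0x8e
6: ✓ SUBLE  r5←0x7d
7: · MOVPL
8: ✓ CMP  NZCV=1010
9: ✓ MOVCS  r0←0x3b
10: · MOVEQ
11: ✓ MOVCS  r2←0x39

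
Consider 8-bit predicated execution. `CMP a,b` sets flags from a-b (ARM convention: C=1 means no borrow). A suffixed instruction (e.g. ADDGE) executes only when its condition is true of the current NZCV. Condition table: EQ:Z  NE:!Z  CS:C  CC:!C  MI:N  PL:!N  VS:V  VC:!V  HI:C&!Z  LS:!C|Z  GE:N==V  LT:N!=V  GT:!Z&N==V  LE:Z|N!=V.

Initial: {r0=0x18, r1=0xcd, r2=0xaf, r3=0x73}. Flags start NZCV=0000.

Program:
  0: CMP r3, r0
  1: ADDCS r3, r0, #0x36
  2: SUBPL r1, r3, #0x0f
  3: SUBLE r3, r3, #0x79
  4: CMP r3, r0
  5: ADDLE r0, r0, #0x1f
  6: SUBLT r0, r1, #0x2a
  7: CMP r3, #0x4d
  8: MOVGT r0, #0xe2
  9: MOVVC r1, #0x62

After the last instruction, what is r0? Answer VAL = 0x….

[0] flags=0010 → (cmp)
[1] flags=0010 CS?T → r3=0x4e
[2] flags=0010 PL?T → r1=0x3f
[3] flags=0010 LE?F → skip
[4] flags=0010 → (cmp)
[5] flags=0010 LE?F → skip
[6] flags=0010 LT?F → skip
[7] flags=0010 → (cmp)
[8] flags=0010 GT?T → r0=0xe2
[9] flags=0010 VC?T → r1=0x62

VAL = 0xe2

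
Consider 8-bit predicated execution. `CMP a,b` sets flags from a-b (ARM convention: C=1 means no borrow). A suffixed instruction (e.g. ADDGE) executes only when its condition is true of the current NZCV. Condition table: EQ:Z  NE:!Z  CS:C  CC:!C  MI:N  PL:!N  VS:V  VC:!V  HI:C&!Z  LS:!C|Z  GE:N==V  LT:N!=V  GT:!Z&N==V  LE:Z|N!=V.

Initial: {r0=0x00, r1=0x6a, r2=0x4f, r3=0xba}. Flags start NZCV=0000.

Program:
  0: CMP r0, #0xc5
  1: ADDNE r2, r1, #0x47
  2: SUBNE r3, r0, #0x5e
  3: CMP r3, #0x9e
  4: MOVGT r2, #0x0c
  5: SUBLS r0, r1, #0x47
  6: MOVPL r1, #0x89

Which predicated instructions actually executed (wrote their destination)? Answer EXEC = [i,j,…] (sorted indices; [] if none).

[0] flags=0000 → (cmp)
[1] flags=0000 NE?T → r2=0xb1
[2] flags=0000 NE?T → r3=0xa2
[3] flags=0010 → (cmp)
[4] flags=0010 GT?T → r2=0x0c
[5] flags=0010 LS?F → skip
[6] flags=0010 PL?T → r1=0x89

EXEC = [1,2,4,6]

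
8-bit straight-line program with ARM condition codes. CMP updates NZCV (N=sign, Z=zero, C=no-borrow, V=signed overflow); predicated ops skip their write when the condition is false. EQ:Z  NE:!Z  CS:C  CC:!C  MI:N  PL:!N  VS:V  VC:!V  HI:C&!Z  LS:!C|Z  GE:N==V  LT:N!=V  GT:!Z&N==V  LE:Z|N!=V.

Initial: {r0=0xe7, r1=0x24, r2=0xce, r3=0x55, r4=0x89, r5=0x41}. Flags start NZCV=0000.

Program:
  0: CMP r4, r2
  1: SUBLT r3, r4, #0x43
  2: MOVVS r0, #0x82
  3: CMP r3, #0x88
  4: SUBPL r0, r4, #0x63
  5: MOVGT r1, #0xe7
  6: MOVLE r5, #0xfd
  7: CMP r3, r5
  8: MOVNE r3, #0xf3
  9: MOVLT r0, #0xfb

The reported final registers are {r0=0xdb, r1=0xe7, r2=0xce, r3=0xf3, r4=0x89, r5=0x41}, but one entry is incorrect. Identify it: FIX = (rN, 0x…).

[0] flags=1000 → (cmp)
[1] flags=1000 LT?T → r3=0x46
[2] flags=1000 VS?F → skip
[3] flags=1001 → (cmp)
[4] flags=1001 PL?F → skip
[5] flags=1001 GT?T → r1=0xe7
[6] flags=1001 LE?F → skip
[7] flags=0010 → (cmp)
[8] flags=0010 NE?T → r3=0xf3
[9] flags=0010 LT?F → skip

FIX = (r0, 0xe7)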